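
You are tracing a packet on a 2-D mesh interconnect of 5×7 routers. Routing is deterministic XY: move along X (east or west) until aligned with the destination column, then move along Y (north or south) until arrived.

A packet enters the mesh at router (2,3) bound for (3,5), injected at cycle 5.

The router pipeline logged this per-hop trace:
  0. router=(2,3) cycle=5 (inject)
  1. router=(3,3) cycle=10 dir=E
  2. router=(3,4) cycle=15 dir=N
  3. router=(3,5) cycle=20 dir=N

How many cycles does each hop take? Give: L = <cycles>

L = 5

Δcyc across hop 0→1: 10 − 5 = 5.
Each hop adds L, hence L = 5.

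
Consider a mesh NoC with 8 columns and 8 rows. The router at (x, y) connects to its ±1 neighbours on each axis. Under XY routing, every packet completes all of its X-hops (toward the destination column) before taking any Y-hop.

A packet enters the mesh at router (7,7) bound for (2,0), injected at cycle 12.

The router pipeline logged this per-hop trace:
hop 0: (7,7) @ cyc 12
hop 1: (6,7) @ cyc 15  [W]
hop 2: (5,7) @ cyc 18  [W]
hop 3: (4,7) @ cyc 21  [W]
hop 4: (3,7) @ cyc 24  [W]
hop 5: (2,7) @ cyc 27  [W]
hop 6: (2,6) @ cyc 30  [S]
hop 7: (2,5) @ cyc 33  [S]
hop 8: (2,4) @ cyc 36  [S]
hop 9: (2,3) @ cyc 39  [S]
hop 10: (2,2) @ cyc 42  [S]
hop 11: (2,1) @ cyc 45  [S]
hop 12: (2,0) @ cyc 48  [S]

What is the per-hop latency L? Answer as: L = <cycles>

Δcyc across hop 0→1: 15 − 12 = 3.
That increment is L by definition: L = 3.

L = 3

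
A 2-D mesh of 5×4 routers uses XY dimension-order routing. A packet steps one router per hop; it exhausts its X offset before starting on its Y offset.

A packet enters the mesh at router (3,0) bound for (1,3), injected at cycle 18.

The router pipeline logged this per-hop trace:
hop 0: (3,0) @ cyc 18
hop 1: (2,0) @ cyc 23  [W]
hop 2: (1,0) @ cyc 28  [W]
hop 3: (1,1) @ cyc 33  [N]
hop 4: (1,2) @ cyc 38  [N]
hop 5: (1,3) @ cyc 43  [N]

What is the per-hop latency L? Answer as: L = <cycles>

From hop 0 (18) to hop 1 (23): +5 cycles.
That increment is L by definition: L = 5.

L = 5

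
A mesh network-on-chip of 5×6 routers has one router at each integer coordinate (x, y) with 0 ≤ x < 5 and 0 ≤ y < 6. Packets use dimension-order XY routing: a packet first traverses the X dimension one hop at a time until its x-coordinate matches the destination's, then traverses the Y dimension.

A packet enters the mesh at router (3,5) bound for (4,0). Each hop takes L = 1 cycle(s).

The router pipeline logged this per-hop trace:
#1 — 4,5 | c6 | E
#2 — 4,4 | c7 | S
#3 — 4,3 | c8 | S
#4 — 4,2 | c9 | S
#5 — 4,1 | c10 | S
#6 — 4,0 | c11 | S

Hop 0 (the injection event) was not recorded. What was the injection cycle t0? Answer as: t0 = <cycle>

The first recorded entry is hop 1 at cycle 6.
Therefore t0 = 6 − L = 5.

t0 = 5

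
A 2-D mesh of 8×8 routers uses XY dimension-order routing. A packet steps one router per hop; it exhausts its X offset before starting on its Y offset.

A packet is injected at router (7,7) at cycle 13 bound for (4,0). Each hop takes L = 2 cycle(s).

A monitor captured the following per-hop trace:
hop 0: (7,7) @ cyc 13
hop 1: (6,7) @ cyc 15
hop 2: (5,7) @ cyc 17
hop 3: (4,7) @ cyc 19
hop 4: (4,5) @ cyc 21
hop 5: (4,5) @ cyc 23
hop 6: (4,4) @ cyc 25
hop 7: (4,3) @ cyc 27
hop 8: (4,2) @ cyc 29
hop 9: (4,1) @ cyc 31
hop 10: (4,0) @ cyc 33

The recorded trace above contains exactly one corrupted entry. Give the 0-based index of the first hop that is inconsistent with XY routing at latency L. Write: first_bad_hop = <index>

first_bad_hop = 4

  1: Δx=-1 Δy=+0 Δt=2 [ok]
  2: Δx=-1 Δy=+0 Δt=2 [ok]
  3: Δx=-1 Δy=+0 Δt=2 [ok]
  4: Δx=+0 Δy=-2 Δt=2 [BAD: non-unit step]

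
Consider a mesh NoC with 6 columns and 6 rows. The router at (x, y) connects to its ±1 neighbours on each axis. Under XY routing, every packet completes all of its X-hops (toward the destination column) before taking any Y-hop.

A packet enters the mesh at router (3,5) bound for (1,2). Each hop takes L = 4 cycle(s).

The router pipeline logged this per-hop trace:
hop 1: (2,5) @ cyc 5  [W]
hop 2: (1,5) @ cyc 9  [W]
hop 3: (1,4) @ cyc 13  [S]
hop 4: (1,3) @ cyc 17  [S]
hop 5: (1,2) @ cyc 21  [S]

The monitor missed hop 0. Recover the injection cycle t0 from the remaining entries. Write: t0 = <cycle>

The first recorded entry is hop 1 at cycle 5.
So t0 = 5 − 1·4 = 1.

t0 = 1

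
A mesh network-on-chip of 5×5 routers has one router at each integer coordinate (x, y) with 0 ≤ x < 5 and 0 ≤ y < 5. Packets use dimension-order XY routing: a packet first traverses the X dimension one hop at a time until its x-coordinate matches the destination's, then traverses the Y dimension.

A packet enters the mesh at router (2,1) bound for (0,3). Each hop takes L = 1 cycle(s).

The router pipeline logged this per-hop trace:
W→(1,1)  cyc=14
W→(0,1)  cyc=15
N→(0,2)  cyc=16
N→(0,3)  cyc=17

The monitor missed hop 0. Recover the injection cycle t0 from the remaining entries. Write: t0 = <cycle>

cyc[1] = 14 and cyc[k] = t0 + k·L for every k.
Subtract one hop: t0 = 14 − 1 = 13.

t0 = 13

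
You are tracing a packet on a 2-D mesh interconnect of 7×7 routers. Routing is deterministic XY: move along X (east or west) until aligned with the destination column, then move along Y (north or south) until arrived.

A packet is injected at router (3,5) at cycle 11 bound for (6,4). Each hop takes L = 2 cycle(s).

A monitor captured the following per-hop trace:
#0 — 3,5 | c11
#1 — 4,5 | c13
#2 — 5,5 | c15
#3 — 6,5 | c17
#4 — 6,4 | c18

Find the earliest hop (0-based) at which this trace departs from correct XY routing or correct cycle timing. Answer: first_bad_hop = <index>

hop 1: step (+1,+0), +2 cyc — ok
hop 2: step (+1,+0), +2 cyc — ok
hop 3: step (+1,+0), +2 cyc — ok
hop 4: step (+0,-1), +1 cyc — BAD: Δcyc=1≠L

first_bad_hop = 4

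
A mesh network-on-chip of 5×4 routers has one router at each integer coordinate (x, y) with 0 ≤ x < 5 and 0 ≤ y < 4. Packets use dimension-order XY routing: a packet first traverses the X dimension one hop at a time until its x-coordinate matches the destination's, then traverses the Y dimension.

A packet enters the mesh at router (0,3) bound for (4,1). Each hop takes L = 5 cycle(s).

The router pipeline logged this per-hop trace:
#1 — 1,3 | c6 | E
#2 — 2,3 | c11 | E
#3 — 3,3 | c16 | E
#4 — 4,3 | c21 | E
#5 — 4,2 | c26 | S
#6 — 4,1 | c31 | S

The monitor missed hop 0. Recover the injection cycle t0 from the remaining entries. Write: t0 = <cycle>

At hop 1 the cycle is 6; in general cyc_k = t0 + kL.
Therefore t0 = 6 − L = 1.

t0 = 1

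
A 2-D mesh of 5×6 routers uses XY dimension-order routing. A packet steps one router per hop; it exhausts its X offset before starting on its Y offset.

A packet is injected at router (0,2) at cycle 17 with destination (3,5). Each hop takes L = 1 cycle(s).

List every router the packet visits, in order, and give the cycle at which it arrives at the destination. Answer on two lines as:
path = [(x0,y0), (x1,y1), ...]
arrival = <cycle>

path = [(0,2), (1,2), (2,2), (3,2), (3,3), (3,4), (3,5)]
arrival = 23

t=17: at (0,2)
t=18: at (1,2) after E
t=19: at (2,2) after E
t=20: at (3,2) after E
t=21: at (3,3) after N
t=22: at (3,4) after N
t=23: at (3,5) after N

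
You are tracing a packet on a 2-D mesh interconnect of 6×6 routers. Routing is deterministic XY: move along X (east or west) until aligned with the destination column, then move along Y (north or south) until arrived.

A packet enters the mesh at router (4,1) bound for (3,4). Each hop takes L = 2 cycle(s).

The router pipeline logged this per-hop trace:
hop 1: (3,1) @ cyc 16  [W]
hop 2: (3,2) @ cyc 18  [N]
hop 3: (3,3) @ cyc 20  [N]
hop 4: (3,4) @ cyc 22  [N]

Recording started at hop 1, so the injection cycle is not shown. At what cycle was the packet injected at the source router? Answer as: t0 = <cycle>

t0 = 14

cyc[1] = 16 and cyc[k] = t0 + k·L for every k.
t0 = cyc[1] − L = 16 − 2 = 14.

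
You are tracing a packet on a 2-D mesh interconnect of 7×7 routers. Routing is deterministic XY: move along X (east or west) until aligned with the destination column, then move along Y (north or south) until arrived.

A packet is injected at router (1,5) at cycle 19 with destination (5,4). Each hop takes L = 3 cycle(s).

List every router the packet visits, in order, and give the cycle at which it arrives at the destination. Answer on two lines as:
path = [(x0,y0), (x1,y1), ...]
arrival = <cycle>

path = [(1,5), (2,5), (3,5), (4,5), (5,5), (5,4)]
arrival = 34

#0 — 1,5 | c19
#1 — 2,5 | c22 | E
#2 — 3,5 | c25 | E
#3 — 4,5 | c28 | E
#4 — 5,5 | c31 | E
#5 — 5,4 | c34 | S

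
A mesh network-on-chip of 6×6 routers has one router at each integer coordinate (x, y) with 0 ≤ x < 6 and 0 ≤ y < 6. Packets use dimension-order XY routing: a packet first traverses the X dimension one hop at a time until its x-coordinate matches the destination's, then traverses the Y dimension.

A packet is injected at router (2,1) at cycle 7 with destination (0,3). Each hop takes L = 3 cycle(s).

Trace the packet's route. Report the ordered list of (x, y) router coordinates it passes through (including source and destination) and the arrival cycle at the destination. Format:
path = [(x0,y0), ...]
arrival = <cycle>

src (2,1)  cyc=7
W→(1,1)  cyc=10
W→(0,1)  cyc=13
N→(0,2)  cyc=16
N→(0,3)  cyc=19

path = [(2,1), (1,1), (0,1), (0,2), (0,3)]
arrival = 19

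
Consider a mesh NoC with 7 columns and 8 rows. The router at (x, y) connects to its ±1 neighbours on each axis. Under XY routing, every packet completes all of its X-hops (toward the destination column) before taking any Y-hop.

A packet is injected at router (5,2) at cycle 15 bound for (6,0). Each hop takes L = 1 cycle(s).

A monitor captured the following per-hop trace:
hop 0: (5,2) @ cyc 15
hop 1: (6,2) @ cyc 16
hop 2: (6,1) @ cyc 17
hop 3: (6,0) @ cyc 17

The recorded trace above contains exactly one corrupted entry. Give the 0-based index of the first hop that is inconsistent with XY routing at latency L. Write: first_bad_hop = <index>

[1] (+1,+0) / 1c ⇒ ok
[2] (+0,-1) / 1c ⇒ ok
[3] (+0,-1) / 0c ⇒ BAD: Δcyc=0≠L

first_bad_hop = 3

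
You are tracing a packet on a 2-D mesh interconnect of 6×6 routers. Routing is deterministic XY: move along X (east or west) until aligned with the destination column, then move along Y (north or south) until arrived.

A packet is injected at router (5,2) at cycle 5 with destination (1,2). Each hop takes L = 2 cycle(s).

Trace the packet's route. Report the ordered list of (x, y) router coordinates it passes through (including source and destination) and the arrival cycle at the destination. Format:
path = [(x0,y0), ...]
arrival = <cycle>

path = [(5,2), (4,2), (3,2), (2,2), (1,2)]
arrival = 13

t=5: at (5,2)
t=7: at (4,2) after W
t=9: at (3,2) after W
t=11: at (2,2) after W
t=13: at (1,2) after W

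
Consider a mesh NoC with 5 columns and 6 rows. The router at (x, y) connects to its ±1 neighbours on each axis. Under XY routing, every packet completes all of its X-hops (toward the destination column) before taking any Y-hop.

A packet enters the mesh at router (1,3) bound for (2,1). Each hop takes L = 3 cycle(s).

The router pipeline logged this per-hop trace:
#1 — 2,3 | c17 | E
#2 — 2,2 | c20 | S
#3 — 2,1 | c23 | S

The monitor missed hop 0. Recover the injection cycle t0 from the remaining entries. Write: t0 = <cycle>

At hop 1 the cycle is 17; in general cyc_k = t0 + kL.
Therefore t0 = 17 − L = 14.

t0 = 14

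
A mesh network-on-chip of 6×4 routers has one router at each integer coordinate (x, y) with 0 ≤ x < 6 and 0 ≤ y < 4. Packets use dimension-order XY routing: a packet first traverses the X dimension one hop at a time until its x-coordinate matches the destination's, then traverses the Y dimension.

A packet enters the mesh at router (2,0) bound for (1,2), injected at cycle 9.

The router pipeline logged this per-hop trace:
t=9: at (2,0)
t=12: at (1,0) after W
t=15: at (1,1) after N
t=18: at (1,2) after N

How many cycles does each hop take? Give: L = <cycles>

L = 3

Between hops 0 and 1 the cycle counter advances 12 − 9 = 3.
One hop costs L cycles, so L = 3.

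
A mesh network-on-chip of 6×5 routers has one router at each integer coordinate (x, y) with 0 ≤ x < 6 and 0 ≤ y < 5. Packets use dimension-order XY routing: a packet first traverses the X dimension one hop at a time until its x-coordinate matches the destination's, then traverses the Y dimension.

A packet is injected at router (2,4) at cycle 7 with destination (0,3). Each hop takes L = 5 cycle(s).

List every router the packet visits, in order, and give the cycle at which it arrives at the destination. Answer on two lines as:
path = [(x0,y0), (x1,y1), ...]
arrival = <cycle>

src (2,4)  cyc=7
W→(1,4)  cyc=12
W→(0,4)  cyc=17
S→(0,3)  cyc=22

path = [(2,4), (1,4), (0,4), (0,3)]
arrival = 22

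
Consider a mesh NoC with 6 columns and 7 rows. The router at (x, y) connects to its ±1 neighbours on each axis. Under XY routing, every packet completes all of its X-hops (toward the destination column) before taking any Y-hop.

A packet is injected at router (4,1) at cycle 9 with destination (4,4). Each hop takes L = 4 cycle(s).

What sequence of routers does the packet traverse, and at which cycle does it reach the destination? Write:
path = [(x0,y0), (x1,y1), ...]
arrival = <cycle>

[0] x=4 y=1 t=9
[1] x=4 y=2 t=13 →N
[2] x=4 y=3 t=17 →N
[3] x=4 y=4 t=21 →N

path = [(4,1), (4,2), (4,3), (4,4)]
arrival = 21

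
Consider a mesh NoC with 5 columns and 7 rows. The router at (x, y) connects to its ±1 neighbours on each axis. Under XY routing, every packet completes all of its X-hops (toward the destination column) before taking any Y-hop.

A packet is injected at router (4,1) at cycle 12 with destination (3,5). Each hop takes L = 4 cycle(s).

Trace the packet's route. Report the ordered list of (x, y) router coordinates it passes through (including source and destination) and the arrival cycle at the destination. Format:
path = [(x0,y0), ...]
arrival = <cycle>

t=12: at (4,1)
t=16: at (3,1) after W
t=20: at (3,2) after N
t=24: at (3,3) after N
t=28: at (3,4) after N
t=32: at (3,5) after N

path = [(4,1), (3,1), (3,2), (3,3), (3,4), (3,5)]
arrival = 32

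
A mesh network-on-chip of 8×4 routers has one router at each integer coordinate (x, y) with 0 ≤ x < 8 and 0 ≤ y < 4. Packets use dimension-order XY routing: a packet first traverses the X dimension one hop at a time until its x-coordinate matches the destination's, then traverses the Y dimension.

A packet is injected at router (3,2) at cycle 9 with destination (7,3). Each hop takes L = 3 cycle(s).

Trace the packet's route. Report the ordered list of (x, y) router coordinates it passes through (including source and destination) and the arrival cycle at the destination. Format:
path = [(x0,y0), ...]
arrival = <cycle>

src (3,2)  cyc=9
E→(4,2)  cyc=12
E→(5,2)  cyc=15
E→(6,2)  cyc=18
E→(7,2)  cyc=21
N→(7,3)  cyc=24

path = [(3,2), (4,2), (5,2), (6,2), (7,2), (7,3)]
arrival = 24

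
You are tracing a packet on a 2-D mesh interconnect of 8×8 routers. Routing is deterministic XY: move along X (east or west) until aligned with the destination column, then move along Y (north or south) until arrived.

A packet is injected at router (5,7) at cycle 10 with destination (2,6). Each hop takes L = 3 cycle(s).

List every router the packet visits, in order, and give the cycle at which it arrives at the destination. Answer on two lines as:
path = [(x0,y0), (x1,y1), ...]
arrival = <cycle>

path = [(5,7), (4,7), (3,7), (2,7), (2,6)]
arrival = 22

src (5,7)  cyc=10
W→(4,7)  cyc=13
W→(3,7)  cyc=16
W→(2,7)  cyc=19
S→(2,6)  cyc=22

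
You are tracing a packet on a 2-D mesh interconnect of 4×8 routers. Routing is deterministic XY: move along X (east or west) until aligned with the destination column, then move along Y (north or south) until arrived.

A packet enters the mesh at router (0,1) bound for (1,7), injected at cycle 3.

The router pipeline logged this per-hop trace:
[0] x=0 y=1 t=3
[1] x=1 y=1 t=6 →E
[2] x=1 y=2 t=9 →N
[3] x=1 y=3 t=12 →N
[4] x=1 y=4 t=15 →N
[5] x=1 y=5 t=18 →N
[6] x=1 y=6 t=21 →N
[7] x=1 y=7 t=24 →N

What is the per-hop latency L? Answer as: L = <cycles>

Between hops 0 and 1 the cycle counter advances 6 − 3 = 3.
Per-hop latency L = Δcyc = 3.

L = 3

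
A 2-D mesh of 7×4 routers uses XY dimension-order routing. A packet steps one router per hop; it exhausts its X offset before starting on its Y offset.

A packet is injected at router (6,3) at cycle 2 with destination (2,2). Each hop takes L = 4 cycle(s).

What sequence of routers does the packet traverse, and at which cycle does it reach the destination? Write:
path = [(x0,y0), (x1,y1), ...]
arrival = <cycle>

path = [(6,3), (5,3), (4,3), (3,3), (2,3), (2,2)]
arrival = 22

#0 — 6,3 | c2
#1 — 5,3 | c6 | W
#2 — 4,3 | c10 | W
#3 — 3,3 | c14 | W
#4 — 2,3 | c18 | W
#5 — 2,2 | c22 | S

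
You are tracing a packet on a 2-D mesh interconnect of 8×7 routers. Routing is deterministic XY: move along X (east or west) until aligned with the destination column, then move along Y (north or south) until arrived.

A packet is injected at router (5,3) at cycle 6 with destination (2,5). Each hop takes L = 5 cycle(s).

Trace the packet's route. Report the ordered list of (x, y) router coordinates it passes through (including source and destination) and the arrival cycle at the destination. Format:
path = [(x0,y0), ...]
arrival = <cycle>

path = [(5,3), (4,3), (3,3), (2,3), (2,4), (2,5)]
arrival = 31

[0] x=5 y=3 t=6
[1] x=4 y=3 t=11 →W
[2] x=3 y=3 t=16 →W
[3] x=2 y=3 t=21 →W
[4] x=2 y=4 t=26 →N
[5] x=2 y=5 t=31 →N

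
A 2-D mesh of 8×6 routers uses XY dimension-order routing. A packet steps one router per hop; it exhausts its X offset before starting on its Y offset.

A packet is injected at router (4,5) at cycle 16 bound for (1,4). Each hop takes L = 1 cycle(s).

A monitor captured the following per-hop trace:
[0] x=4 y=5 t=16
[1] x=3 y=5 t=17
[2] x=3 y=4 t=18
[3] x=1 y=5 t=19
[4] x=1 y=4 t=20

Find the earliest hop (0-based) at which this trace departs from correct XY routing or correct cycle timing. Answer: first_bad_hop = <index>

first_bad_hop = 2

check 1→ d=(-1,0) cyc+1: ok
check 2→ d=(0,-1) cyc+1: BAD: Y-move but x=3≠1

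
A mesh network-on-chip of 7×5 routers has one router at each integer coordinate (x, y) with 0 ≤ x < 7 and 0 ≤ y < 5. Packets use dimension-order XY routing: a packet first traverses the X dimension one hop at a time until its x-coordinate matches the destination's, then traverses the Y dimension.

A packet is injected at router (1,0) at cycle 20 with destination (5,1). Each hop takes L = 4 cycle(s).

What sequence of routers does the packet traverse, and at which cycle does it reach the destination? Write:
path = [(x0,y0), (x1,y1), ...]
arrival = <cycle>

src (1,0)  cyc=20
E→(2,0)  cyc=24
E→(3,0)  cyc=28
E→(4,0)  cyc=32
E→(5,0)  cyc=36
N→(5,1)  cyc=40

path = [(1,0), (2,0), (3,0), (4,0), (5,0), (5,1)]
arrival = 40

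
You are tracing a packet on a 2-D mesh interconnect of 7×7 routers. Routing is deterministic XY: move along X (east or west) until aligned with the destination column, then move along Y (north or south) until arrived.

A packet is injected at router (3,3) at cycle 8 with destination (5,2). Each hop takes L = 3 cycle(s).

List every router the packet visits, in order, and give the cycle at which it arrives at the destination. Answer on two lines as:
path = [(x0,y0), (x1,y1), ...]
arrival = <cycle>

path = [(3,3), (4,3), (5,3), (5,2)]
arrival = 17

#0 — 3,3 | c8
#1 — 4,3 | c11 | E
#2 — 5,3 | c14 | E
#3 — 5,2 | c17 | S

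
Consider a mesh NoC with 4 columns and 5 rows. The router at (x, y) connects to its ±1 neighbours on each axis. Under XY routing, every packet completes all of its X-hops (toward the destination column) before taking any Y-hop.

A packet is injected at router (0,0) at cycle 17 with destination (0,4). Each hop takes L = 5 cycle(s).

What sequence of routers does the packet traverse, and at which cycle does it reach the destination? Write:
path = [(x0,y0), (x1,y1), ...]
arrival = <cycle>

src (0,0)  cyc=17
N→(0,1)  cyc=22
N→(0,2)  cyc=27
N→(0,3)  cyc=32
N→(0,4)  cyc=37

path = [(0,0), (0,1), (0,2), (0,3), (0,4)]
arrival = 37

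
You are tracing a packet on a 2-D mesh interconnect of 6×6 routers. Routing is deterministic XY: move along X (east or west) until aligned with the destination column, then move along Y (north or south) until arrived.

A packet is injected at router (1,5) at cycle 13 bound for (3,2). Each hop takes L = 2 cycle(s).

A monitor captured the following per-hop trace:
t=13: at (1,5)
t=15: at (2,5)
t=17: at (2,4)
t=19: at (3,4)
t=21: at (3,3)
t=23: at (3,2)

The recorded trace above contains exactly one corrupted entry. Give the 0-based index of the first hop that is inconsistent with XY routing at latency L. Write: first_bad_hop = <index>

first_bad_hop = 2

check 1→ d=(1,0) cyc+2: ok
check 2→ d=(0,-1) cyc+2: BAD: Y-move but x=2≠3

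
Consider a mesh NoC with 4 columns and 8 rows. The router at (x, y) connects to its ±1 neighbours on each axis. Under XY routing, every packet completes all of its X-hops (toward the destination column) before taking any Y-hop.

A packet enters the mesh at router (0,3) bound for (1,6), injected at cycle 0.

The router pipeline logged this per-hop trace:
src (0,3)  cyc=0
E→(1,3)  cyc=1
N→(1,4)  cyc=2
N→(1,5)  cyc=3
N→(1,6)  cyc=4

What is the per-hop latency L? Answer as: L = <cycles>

L = 1

cyc[1] − cyc[0] = 1 − 0 = 1.
One hop costs L cycles, so L = 1.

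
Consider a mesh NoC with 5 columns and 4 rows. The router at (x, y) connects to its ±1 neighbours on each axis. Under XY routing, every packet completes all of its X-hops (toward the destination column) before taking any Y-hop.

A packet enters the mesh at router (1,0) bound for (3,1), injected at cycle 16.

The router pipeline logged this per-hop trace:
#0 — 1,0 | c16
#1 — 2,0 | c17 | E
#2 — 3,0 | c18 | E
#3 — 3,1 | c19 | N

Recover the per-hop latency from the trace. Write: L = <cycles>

Δcyc across hop 0→1: 17 − 16 = 1.
Per-hop latency L = Δcyc = 1.

L = 1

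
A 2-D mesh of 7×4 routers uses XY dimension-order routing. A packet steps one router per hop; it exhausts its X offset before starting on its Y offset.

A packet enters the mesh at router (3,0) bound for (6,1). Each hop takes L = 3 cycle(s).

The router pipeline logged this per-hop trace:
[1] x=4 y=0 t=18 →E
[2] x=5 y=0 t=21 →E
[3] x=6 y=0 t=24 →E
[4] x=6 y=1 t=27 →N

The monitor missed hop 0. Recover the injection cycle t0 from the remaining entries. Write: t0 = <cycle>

The first recorded entry is hop 1 at cycle 18.
t0 = cyc[1] − L = 18 − 3 = 15.

t0 = 15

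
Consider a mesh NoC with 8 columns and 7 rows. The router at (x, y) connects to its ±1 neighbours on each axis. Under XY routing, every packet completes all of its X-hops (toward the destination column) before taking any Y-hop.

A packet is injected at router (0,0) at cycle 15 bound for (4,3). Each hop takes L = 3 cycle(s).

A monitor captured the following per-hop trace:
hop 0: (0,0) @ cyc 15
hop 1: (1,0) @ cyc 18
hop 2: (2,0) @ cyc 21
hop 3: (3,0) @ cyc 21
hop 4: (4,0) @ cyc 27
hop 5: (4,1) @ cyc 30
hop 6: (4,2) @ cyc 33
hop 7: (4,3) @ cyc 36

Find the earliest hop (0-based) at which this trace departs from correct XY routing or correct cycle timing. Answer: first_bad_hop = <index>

first_bad_hop = 3

[1] (+1,+0) / 3c ⇒ ok
[2] (+1,+0) / 3c ⇒ ok
[3] (+1,+0) / 0c ⇒ BAD: Δcyc=0≠L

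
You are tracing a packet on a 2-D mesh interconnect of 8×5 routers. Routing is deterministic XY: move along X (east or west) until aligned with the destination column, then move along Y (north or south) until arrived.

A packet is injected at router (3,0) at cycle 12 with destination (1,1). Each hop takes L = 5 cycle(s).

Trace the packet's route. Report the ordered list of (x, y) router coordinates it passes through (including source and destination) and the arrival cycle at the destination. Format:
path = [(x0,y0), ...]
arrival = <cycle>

src (3,0)  cyc=12
W→(2,0)  cyc=17
W→(1,0)  cyc=22
N→(1,1)  cyc=27

path = [(3,0), (2,0), (1,0), (1,1)]
arrival = 27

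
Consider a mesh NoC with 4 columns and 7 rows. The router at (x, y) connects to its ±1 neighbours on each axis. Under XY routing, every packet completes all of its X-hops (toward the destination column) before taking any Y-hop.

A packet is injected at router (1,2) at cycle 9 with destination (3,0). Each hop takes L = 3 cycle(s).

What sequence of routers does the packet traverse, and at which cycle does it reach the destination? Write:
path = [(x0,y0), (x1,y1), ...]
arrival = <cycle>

hop 0: (1,2) @ cyc 9
hop 1: (2,2) @ cyc 12  [E]
hop 2: (3,2) @ cyc 15  [E]
hop 3: (3,1) @ cyc 18  [S]
hop 4: (3,0) @ cyc 21  [S]

path = [(1,2), (2,2), (3,2), (3,1), (3,0)]
arrival = 21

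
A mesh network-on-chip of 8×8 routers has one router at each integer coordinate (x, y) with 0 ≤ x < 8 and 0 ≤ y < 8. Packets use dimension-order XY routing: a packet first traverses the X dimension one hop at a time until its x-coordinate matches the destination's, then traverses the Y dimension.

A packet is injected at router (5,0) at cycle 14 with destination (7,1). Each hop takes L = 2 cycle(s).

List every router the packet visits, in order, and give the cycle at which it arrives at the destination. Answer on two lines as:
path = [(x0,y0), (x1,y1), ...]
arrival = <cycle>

hop 0: (5,0) @ cyc 14
hop 1: (6,0) @ cyc 16  [E]
hop 2: (7,0) @ cyc 18  [E]
hop 3: (7,1) @ cyc 20  [N]

path = [(5,0), (6,0), (7,0), (7,1)]
arrival = 20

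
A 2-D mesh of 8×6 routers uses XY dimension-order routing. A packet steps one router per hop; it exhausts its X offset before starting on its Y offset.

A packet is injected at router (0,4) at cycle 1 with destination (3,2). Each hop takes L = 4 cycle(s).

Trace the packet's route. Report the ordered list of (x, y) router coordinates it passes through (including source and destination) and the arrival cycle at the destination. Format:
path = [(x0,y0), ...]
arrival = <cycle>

path = [(0,4), (1,4), (2,4), (3,4), (3,3), (3,2)]
arrival = 21

t=1: at (0,4)
t=5: at (1,4) after E
t=9: at (2,4) after E
t=13: at (3,4) after E
t=17: at (3,3) after S
t=21: at (3,2) after S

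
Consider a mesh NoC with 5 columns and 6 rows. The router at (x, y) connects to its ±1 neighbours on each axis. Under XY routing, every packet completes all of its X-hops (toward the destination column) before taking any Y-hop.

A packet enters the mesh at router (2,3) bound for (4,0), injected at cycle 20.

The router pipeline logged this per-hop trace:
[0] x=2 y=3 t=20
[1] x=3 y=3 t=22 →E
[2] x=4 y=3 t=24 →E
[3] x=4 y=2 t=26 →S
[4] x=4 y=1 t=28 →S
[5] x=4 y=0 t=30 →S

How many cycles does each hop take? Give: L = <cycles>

Between hops 0 and 1 the cycle counter advances 22 − 20 = 2.
Per-hop latency L = Δcyc = 2.

L = 2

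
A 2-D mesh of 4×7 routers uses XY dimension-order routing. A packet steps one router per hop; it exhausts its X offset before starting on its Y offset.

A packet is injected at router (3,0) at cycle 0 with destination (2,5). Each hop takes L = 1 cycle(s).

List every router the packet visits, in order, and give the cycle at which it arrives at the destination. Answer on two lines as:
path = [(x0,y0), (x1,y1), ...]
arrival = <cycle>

src (3,0)  cyc=0
W→(2,0)  cyc=1
N→(2,1)  cyc=2
N→(2,2)  cyc=3
N→(2,3)  cyc=4
N→(2,4)  cyc=5
N→(2,5)  cyc=6

path = [(3,0), (2,0), (2,1), (2,2), (2,3), (2,4), (2,5)]
arrival = 6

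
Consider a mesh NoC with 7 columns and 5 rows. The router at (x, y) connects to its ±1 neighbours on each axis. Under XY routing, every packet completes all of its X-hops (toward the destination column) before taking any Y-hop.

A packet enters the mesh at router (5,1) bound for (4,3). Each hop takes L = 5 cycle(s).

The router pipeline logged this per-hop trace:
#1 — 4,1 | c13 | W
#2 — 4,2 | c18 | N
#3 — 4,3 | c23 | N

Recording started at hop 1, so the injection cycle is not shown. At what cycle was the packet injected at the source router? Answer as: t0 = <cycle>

t0 = 8

cyc[1] = 13 and cyc[k] = t0 + k·L for every k.
t0 = cyc[1] − L = 13 − 5 = 8.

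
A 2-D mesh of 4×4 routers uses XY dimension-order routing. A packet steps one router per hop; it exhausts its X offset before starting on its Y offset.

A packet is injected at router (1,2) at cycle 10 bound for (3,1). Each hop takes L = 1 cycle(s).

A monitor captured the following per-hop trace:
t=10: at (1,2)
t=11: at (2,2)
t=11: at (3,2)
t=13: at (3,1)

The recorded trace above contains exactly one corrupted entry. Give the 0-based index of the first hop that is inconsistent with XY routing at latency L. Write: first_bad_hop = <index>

first_bad_hop = 2

[1] (+1,+0) / 1c ⇒ ok
[2] (+1,+0) / 0c ⇒ BAD: Δcyc=0≠L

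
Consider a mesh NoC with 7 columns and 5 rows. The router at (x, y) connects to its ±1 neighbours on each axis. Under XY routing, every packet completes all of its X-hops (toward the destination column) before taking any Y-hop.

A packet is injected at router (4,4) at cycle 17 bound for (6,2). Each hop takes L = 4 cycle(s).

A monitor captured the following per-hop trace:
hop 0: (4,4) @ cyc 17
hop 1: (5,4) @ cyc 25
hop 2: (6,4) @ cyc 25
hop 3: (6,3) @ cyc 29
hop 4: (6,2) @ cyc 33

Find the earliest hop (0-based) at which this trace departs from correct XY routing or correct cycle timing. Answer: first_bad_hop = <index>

[1] (+1,+0) / 8c ⇒ BAD: Δcyc=8≠L

first_bad_hop = 1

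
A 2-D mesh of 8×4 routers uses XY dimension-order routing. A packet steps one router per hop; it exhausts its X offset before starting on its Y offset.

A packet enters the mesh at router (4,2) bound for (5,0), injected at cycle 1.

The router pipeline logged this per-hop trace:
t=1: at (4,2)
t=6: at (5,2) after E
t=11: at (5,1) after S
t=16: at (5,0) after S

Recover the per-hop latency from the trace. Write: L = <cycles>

cyc[1] − cyc[0] = 6 − 1 = 5.
That increment is L by definition: L = 5.

L = 5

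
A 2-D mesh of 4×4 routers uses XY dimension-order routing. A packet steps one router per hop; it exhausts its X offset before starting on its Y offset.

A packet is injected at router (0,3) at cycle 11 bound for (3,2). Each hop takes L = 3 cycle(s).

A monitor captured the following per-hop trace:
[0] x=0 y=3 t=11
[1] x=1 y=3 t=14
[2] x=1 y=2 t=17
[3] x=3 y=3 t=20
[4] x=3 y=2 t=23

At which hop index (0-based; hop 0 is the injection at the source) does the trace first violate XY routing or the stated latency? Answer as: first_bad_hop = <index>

  1: Δx=+1 Δy=+0 Δt=3 [ok]
  2: Δx=+0 Δy=-1 Δt=3 [BAD: Y-move but x=1≠3]

first_bad_hop = 2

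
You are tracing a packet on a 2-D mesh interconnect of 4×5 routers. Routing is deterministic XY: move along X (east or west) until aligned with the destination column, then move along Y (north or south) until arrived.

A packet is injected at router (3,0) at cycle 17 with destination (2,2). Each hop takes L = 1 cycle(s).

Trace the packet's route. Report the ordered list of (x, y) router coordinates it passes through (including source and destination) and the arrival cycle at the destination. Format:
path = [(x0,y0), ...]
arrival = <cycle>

path = [(3,0), (2,0), (2,1), (2,2)]
arrival = 20

hop 0: (3,0) @ cyc 17
hop 1: (2,0) @ cyc 18  [W]
hop 2: (2,1) @ cyc 19  [N]
hop 3: (2,2) @ cyc 20  [N]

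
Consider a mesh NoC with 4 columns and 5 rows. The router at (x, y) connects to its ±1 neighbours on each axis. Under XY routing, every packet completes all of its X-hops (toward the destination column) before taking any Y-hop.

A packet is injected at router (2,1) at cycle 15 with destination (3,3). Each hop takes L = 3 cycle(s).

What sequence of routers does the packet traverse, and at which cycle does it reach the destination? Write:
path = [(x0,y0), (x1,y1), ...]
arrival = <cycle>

path = [(2,1), (3,1), (3,2), (3,3)]
arrival = 24

[0] x=2 y=1 t=15
[1] x=3 y=1 t=18 →E
[2] x=3 y=2 t=21 →N
[3] x=3 y=3 t=24 →N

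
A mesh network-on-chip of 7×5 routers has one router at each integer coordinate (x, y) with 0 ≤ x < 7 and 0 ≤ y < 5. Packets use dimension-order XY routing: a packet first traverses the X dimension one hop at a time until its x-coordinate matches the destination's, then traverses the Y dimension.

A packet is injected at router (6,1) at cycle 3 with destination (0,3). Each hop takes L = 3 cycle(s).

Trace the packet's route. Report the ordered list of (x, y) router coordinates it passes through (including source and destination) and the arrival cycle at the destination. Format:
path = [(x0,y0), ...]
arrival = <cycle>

#0 — 6,1 | c3
#1 — 5,1 | c6 | W
#2 — 4,1 | c9 | W
#3 — 3,1 | c12 | W
#4 — 2,1 | c15 | W
#5 — 1,1 | c18 | W
#6 — 0,1 | c21 | W
#7 — 0,2 | c24 | N
#8 — 0,3 | c27 | N

path = [(6,1), (5,1), (4,1), (3,1), (2,1), (1,1), (0,1), (0,2), (0,3)]
arrival = 27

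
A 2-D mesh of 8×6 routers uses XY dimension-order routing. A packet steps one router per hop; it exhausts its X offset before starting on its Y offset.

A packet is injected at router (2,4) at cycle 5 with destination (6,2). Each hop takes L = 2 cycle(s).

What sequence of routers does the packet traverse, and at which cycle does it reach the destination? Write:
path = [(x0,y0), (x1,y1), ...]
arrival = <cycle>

t=5: at (2,4)
t=7: at (3,4) after E
t=9: at (4,4) after E
t=11: at (5,4) after E
t=13: at (6,4) after E
t=15: at (6,3) after S
t=17: at (6,2) after S

path = [(2,4), (3,4), (4,4), (5,4), (6,4), (6,3), (6,2)]
arrival = 17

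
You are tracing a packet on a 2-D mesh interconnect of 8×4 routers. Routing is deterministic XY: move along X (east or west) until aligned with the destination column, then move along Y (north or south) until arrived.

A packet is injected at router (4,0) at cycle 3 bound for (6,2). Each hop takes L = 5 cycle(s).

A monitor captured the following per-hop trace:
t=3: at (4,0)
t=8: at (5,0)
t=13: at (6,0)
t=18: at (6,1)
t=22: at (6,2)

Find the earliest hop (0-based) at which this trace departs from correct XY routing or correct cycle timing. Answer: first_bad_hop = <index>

hop 1: step (+1,+0), +5 cyc — ok
hop 2: step (+1,+0), +5 cyc — ok
hop 3: step (+0,+1), +5 cyc — ok
hop 4: step (+0,+1), +4 cyc — BAD: Δcyc=4≠L

first_bad_hop = 4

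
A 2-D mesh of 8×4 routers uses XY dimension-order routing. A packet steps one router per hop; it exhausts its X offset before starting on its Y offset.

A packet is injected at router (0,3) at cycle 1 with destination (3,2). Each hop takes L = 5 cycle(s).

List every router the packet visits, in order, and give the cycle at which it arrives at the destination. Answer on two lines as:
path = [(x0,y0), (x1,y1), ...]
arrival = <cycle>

src (0,3)  cyc=1
E→(1,3)  cyc=6
E→(2,3)  cyc=11
E→(3,3)  cyc=16
S→(3,2)  cyc=21

path = [(0,3), (1,3), (2,3), (3,3), (3,2)]
arrival = 21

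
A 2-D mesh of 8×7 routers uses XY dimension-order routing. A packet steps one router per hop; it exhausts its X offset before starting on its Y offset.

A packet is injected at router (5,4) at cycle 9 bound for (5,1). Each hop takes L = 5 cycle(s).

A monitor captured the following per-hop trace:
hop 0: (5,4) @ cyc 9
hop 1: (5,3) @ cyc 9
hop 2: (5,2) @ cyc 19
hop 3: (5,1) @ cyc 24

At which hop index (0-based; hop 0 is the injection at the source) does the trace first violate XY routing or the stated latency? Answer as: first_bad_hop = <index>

first_bad_hop = 1

  1: Δx=+0 Δy=-1 Δt=0 [BAD: Δcyc=0≠L]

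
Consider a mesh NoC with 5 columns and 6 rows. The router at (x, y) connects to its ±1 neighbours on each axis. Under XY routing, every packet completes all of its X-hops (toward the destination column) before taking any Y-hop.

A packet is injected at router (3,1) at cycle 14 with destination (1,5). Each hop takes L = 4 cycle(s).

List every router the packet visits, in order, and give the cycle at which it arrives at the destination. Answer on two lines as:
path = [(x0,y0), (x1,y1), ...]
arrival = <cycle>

path = [(3,1), (2,1), (1,1), (1,2), (1,3), (1,4), (1,5)]
arrival = 38

t=14: at (3,1)
t=18: at (2,1) after W
t=22: at (1,1) after W
t=26: at (1,2) after N
t=30: at (1,3) after N
t=34: at (1,4) after N
t=38: at (1,5) after N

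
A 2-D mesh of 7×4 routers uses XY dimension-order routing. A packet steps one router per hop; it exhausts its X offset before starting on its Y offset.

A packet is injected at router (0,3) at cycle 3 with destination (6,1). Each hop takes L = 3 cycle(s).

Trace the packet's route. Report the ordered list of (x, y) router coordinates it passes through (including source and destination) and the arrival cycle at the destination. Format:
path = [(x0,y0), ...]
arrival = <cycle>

path = [(0,3), (1,3), (2,3), (3,3), (4,3), (5,3), (6,3), (6,2), (6,1)]
arrival = 27

[0] x=0 y=3 t=3
[1] x=1 y=3 t=6 →E
[2] x=2 y=3 t=9 →E
[3] x=3 y=3 t=12 →E
[4] x=4 y=3 t=15 →E
[5] x=5 y=3 t=18 →E
[6] x=6 y=3 t=21 →E
[7] x=6 y=2 t=24 →S
[8] x=6 y=1 t=27 →S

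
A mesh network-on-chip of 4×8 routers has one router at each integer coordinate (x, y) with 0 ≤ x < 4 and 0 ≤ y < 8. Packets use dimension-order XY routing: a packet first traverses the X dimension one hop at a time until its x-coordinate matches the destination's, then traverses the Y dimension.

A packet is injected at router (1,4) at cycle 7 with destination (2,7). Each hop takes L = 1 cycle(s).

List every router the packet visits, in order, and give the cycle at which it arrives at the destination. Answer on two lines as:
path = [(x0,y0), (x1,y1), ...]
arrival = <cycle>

t=7: at (1,4)
t=8: at (2,4) after E
t=9: at (2,5) after N
t=10: at (2,6) after N
t=11: at (2,7) after N

path = [(1,4), (2,4), (2,5), (2,6), (2,7)]
arrival = 11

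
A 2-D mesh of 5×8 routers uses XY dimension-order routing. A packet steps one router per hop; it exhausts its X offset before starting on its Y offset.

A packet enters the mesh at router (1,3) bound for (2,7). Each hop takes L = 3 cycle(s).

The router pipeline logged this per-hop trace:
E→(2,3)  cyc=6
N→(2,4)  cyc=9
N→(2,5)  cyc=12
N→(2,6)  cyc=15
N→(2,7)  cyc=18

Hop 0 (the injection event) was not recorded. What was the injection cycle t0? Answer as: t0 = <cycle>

t0 = 3

Hop 1 reached at cycle 6; hop k is at t0 + k·L.
Therefore t0 = 6 − L = 3.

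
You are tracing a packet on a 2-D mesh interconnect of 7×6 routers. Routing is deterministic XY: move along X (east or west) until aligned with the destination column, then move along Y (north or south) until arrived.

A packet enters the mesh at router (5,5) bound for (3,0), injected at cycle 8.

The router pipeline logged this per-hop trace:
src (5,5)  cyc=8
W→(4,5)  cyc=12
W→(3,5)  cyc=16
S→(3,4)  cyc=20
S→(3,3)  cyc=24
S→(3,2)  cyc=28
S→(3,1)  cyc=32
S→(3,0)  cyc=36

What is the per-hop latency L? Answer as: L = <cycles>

From hop 0 (8) to hop 1 (12): +4 cycles.
Per-hop latency L = Δcyc = 4.

L = 4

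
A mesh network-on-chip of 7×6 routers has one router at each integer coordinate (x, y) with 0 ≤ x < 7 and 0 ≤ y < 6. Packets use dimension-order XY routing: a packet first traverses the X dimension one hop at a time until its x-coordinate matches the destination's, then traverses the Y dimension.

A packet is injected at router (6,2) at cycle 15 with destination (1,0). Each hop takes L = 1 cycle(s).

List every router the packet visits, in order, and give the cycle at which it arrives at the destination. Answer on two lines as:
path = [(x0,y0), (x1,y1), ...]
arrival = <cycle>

path = [(6,2), (5,2), (4,2), (3,2), (2,2), (1,2), (1,1), (1,0)]
arrival = 22

#0 — 6,2 | c15
#1 — 5,2 | c16 | W
#2 — 4,2 | c17 | W
#3 — 3,2 | c18 | W
#4 — 2,2 | c19 | W
#5 — 1,2 | c20 | W
#6 — 1,1 | c21 | S
#7 — 1,0 | c22 | S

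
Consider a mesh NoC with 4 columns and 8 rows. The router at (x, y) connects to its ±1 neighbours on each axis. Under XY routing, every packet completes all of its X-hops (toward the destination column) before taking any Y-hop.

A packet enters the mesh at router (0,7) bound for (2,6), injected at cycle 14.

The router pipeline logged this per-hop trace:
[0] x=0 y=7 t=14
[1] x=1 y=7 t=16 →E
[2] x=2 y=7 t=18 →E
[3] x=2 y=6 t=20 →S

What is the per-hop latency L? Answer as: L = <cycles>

L = 2

Between hops 0 and 1 the cycle counter advances 16 − 14 = 2.
Each hop adds L, hence L = 2.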